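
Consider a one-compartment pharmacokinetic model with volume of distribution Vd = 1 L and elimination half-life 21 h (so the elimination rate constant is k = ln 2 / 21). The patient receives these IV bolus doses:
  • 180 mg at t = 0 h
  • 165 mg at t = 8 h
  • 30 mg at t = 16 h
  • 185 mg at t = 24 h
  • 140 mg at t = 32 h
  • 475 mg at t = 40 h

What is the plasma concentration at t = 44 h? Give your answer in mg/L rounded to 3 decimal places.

710.383 mg/L

k = ln 2 / 21 = 0.03301 per h
Dose 1 (180 mg at t=0 h): 180·exp(−0.03301·44) = 42.125 mg/L
Dose 2 (165 mg at t=8 h): 165·exp(−0.03301·36) = 50.284 mg/L
Dose 3 (30 mg at t=16 h): 30·exp(−0.03301·28) = 11.906 mg/L
Dose 4 (185 mg at t=24 h): 185·exp(−0.03301·20) = 95.604 mg/L
Dose 5 (140 mg at t=32 h): 140·exp(−0.03301·12) = 94.213 mg/L
Dose 6 (475 mg at t=40 h): 475·exp(−0.03301·4) = 416.250 mg/L
C(44) = 42.125 + 50.284 + 11.906 + 95.604 + 94.213 + 416.250 = 710.383 mg/L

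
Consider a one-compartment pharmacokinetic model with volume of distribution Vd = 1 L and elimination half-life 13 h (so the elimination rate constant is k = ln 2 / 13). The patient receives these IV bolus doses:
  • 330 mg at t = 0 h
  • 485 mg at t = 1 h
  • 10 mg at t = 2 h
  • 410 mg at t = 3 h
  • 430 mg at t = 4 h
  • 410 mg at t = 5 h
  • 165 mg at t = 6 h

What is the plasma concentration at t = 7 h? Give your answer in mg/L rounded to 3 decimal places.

k = ln 2 / 13 = 0.05332 per h
Dose 1 (330 mg at t=0 h): 330·exp(−0.05332·7) = 227.207 mg/L
Dose 2 (485 mg at t=1 h): 485·exp(−0.05332·6) = 352.213 mg/L
Dose 3 (10 mg at t=2 h): 10·exp(−0.05332·5) = 7.660 mg/L
Dose 4 (410 mg at t=3 h): 410·exp(−0.05332·4) = 331.253 mg/L
Dose 5 (430 mg at t=4 h): 430·exp(−0.05332·3) = 366.438 mg/L
Dose 6 (410 mg at t=5 h): 410·exp(−0.05332·2) = 368.529 mg/L
Dose 7 (165 mg at t=6 h): 165·exp(−0.05332·1) = 156.433 mg/L
C(7) = 227.207 + 352.213 + 7.660 + 331.253 + 366.438 + 368.529 + 156.433 = 1809.731 mg/L

1809.731 mg/L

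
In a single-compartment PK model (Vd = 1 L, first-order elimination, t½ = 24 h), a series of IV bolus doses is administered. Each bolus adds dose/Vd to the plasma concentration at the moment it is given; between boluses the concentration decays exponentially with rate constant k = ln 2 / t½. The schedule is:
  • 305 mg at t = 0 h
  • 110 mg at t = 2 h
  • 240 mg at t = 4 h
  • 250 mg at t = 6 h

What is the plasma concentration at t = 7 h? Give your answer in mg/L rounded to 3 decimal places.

807.345 mg/L

k = ln 2 / 24 = 0.02888 per h
Dose 1 (305 mg at t=0 h): 305·exp(−0.02888·7) = 249.172 mg/L
Dose 2 (110 mg at t=2 h): 110·exp(−0.02888·5) = 95.209 mg/L
Dose 3 (240 mg at t=4 h): 240·exp(−0.02888·3) = 220.081 mg/L
Dose 4 (250 mg at t=6 h): 250·exp(−0.02888·1) = 242.883 mg/L
C(7) = 249.172 + 95.209 + 220.081 + 242.883 = 807.345 mg/L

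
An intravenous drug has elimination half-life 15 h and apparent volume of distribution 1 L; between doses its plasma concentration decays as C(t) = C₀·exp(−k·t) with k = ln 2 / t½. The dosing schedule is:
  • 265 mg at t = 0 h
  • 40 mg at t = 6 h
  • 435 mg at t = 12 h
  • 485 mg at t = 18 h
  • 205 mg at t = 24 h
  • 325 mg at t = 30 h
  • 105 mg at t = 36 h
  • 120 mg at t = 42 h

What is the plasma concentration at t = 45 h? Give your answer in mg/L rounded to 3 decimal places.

687.595 mg/L

k = ln 2 / 15 = 0.04621 per h
Dose 1 (265 mg at t=0 h): 265·exp(−0.04621·45) = 33.125 mg/L
Dose 2 (40 mg at t=6 h): 40·exp(−0.04621·39) = 6.598 mg/L
Dose 3 (435 mg at t=12 h): 435·exp(−0.04621·33) = 94.672 mg/L
Dose 4 (485 mg at t=18 h): 485·exp(−0.04621·27) = 139.280 mg/L
Dose 5 (205 mg at t=24 h): 205·exp(−0.04621·21) = 77.680 mg/L
Dose 6 (325 mg at t=30 h): 325·exp(−0.04621·15) = 162.500 mg/L
Dose 7 (105 mg at t=36 h): 105·exp(−0.04621·9) = 69.274 mg/L
Dose 8 (120 mg at t=42 h): 120·exp(−0.04621·3) = 104.466 mg/L
C(45) = 33.125 + 6.598 + 94.672 + 139.280 + 77.680 + 162.500 + 69.274 + 104.466 = 687.595 mg/L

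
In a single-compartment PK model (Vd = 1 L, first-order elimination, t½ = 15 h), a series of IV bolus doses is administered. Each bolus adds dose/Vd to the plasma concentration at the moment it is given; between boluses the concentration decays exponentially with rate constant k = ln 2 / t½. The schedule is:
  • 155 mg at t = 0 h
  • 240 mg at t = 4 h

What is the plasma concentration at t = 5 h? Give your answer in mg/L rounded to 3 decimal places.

352.186 mg/L

k = ln 2 / 15 = 0.04621 per h
Dose 1 (155 mg at t=0 h): 155·exp(−0.04621·5) = 123.024 mg/L
Dose 2 (240 mg at t=4 h): 240·exp(−0.04621·1) = 229.162 mg/L
C(5) = 123.024 + 229.162 = 352.186 mg/L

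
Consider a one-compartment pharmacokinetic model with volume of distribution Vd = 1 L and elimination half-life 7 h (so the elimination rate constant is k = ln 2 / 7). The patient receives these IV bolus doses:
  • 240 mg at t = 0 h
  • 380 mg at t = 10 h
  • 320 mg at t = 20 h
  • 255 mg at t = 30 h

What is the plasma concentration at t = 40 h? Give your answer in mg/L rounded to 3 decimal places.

k = ln 2 / 7 = 0.09902 per h
Dose 1 (240 mg at t=0 h): 240·exp(−0.09902·40) = 4.571 mg/L
Dose 2 (380 mg at t=10 h): 380·exp(−0.09902·30) = 19.483 mg/L
Dose 3 (320 mg at t=20 h): 320·exp(−0.09902·20) = 44.164 mg/L
Dose 4 (255 mg at t=30 h): 255·exp(−0.09902·10) = 94.732 mg/L
C(40) = 4.571 + 19.483 + 44.164 + 94.732 = 162.950 mg/L

162.950 mg/L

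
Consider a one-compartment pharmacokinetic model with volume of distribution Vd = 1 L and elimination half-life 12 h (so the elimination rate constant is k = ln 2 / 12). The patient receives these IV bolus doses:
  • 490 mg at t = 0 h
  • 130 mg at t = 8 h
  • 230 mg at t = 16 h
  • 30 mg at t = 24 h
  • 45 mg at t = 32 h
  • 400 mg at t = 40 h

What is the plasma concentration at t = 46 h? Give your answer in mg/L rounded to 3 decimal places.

400.818 mg/L

k = ln 2 / 12 = 0.05776 per h
Dose 1 (490 mg at t=0 h): 490·exp(−0.05776·46) = 34.375 mg/L
Dose 2 (130 mg at t=8 h): 130·exp(−0.05776·38) = 14.477 mg/L
Dose 3 (230 mg at t=16 h): 230·exp(−0.05776·30) = 40.659 mg/L
Dose 4 (30 mg at t=24 h): 30·exp(−0.05776·22) = 8.418 mg/L
Dose 5 (45 mg at t=32 h): 45·exp(−0.05776·14) = 20.045 mg/L
Dose 6 (400 mg at t=40 h): 400·exp(−0.05776·6) = 282.843 mg/L
C(46) = 34.375 + 14.477 + 40.659 + 8.418 + 20.045 + 282.843 = 400.818 mg/L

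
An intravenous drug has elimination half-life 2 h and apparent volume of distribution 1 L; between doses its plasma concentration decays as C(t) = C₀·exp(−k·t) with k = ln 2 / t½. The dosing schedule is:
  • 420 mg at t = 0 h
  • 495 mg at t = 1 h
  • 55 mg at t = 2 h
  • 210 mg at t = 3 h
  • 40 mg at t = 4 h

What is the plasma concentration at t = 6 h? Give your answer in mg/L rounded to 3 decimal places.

248.001 mg/L

k = ln 2 / 2 = 0.34657 per h
Dose 1 (420 mg at t=0 h): 420·exp(−0.34657·6) = 52.500 mg/L
Dose 2 (495 mg at t=1 h): 495·exp(−0.34657·5) = 87.504 mg/L
Dose 3 (55 mg at t=2 h): 55·exp(−0.34657·4) = 13.750 mg/L
Dose 4 (210 mg at t=3 h): 210·exp(−0.34657·3) = 74.246 mg/L
Dose 5 (40 mg at t=4 h): 40·exp(−0.34657·2) = 20.000 mg/L
C(6) = 52.500 + 87.504 + 13.750 + 74.246 + 20.000 = 248.001 mg/L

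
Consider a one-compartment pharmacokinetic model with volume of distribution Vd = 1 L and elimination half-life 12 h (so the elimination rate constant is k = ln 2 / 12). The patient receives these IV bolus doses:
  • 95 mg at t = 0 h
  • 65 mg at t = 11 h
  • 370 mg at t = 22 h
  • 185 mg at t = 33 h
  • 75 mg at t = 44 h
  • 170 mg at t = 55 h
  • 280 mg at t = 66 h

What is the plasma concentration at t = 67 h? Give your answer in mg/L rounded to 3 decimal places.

427.148 mg/L

k = ln 2 / 12 = 0.05776 per h
Dose 1 (95 mg at t=0 h): 95·exp(−0.05776·67) = 1.981 mg/L
Dose 2 (65 mg at t=11 h): 65·exp(−0.05776·56) = 2.559 mg/L
Dose 3 (370 mg at t=22 h): 370·exp(−0.05776·45) = 27.500 mg/L
Dose 4 (185 mg at t=33 h): 185·exp(−0.05776·34) = 25.957 mg/L
Dose 5 (75 mg at t=44 h): 75·exp(−0.05776·23) = 19.865 mg/L
Dose 6 (170 mg at t=55 h): 170·exp(−0.05776·12) = 85.000 mg/L
Dose 7 (280 mg at t=66 h): 280·exp(−0.05776·1) = 264.285 mg/L
C(67) = 1.981 + 2.559 + 27.500 + 25.957 + 19.865 + 85.000 + 264.285 = 427.148 mg/L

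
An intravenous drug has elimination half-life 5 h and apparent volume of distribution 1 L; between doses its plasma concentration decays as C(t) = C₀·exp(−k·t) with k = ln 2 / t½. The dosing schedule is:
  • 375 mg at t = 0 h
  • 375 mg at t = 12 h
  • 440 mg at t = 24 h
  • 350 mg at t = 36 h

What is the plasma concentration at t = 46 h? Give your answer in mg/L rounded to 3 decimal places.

112.344 mg/L

k = ln 2 / 5 = 0.13863 per h
Dose 1 (375 mg at t=0 h): 375·exp(−0.13863·46) = 0.638 mg/L
Dose 2 (375 mg at t=12 h): 375·exp(−0.13863·34) = 3.365 mg/L
Dose 3 (440 mg at t=24 h): 440·exp(−0.13863·22) = 20.841 mg/L
Dose 4 (350 mg at t=36 h): 350·exp(−0.13863·10) = 87.500 mg/L
C(46) = 0.638 + 3.365 + 20.841 + 87.500 = 112.344 mg/L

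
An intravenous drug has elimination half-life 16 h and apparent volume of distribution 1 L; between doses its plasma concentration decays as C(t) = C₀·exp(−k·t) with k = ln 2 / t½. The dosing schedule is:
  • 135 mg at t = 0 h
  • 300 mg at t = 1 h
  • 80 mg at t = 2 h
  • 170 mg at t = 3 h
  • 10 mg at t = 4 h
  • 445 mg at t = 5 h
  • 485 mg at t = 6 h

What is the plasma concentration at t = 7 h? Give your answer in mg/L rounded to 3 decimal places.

k = ln 2 / 16 = 0.04332 per h
Dose 1 (135 mg at t=0 h): 135·exp(−0.04332·7) = 99.686 mg/L
Dose 2 (300 mg at t=1 h): 300·exp(−0.04332·6) = 231.332 mg/L
Dose 3 (80 mg at t=2 h): 80·exp(−0.04332·5) = 64.420 mg/L
Dose 4 (170 mg at t=3 h): 170·exp(−0.04332·4) = 142.952 mg/L
Dose 5 (10 mg at t=4 h): 10·exp(−0.04332·3) = 8.781 mg/L
Dose 6 (445 mg at t=5 h): 445·exp(−0.04332·2) = 408.067 mg/L
Dose 7 (485 mg at t=6 h): 485·exp(−0.04332·1) = 464.438 mg/L
C(7) = 99.686 + 231.332 + 64.420 + 142.952 + 8.781 + 408.067 + 464.438 = 1419.675 mg/L

1419.675 mg/L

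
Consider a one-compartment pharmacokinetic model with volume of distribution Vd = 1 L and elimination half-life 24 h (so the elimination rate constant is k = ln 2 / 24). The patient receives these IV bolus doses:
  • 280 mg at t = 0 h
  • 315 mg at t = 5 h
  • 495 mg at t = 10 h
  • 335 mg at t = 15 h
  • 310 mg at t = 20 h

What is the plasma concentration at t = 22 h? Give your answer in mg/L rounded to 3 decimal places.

k = ln 2 / 24 = 0.02888 per h
Dose 1 (280 mg at t=0 h): 280·exp(−0.02888·22) = 148.325 mg/L
Dose 2 (315 mg at t=5 h): 315·exp(−0.02888·17) = 192.788 mg/L
Dose 3 (495 mg at t=10 h): 495·exp(−0.02888·12) = 350.018 mg/L
Dose 4 (335 mg at t=15 h): 335·exp(−0.02888·7) = 273.681 mg/L
Dose 5 (310 mg at t=20 h): 310·exp(−0.02888·2) = 292.601 mg/L
C(22) = 148.325 + 192.788 + 350.018 + 273.681 + 292.601 = 1257.413 mg/L

1257.413 mg/L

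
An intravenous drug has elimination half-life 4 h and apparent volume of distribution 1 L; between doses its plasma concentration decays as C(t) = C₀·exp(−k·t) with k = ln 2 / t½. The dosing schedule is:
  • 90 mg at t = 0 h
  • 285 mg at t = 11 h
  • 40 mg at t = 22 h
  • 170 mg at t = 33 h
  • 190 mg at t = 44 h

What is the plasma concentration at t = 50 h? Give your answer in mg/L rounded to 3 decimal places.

k = ln 2 / 4 = 0.17329 per h
Dose 1 (90 mg at t=0 h): 90·exp(−0.17329·50) = 0.016 mg/L
Dose 2 (285 mg at t=11 h): 285·exp(−0.17329·39) = 0.331 mg/L
Dose 3 (40 mg at t=22 h): 40·exp(−0.17329·28) = 0.313 mg/L
Dose 4 (170 mg at t=33 h): 170·exp(−0.17329·17) = 8.935 mg/L
Dose 5 (190 mg at t=44 h): 190·exp(−0.17329·6) = 67.175 mg/L
C(50) = 0.016 + 0.331 + 0.313 + 8.935 + 67.175 = 76.769 mg/L

76.769 mg/L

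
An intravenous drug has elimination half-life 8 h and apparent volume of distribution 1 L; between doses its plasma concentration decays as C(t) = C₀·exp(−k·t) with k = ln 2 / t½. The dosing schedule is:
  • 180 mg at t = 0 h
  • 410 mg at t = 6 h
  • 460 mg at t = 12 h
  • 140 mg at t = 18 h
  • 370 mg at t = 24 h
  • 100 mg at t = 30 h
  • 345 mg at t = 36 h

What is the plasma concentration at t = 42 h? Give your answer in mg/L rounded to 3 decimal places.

392.816 mg/L

k = ln 2 / 8 = 0.08664 per h
Dose 1 (180 mg at t=0 h): 180·exp(−0.08664·42) = 4.730 mg/L
Dose 2 (410 mg at t=6 h): 410·exp(−0.08664·36) = 18.120 mg/L
Dose 3 (460 mg at t=12 h): 460·exp(−0.08664·30) = 34.190 mg/L
Dose 4 (140 mg at t=18 h): 140·exp(−0.08664·24) = 17.500 mg/L
Dose 5 (370 mg at t=24 h): 370·exp(−0.08664·18) = 77.783 mg/L
Dose 6 (100 mg at t=30 h): 100·exp(−0.08664·12) = 35.355 mg/L
Dose 7 (345 mg at t=36 h): 345·exp(−0.08664·6) = 205.138 mg/L
C(42) = 4.730 + 18.120 + 34.190 + 17.500 + 77.783 + 35.355 + 205.138 = 392.816 mg/L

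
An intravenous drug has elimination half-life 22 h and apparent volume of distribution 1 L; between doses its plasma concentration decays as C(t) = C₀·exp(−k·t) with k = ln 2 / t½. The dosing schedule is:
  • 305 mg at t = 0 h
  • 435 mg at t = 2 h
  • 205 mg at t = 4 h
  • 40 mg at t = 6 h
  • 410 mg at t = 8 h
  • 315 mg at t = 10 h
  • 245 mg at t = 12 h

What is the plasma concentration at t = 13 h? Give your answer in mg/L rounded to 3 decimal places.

1570.790 mg/L

k = ln 2 / 22 = 0.03151 per h
Dose 1 (305 mg at t=0 h): 305·exp(−0.03151·13) = 202.497 mg/L
Dose 2 (435 mg at t=2 h): 435·exp(−0.03151·11) = 307.591 mg/L
Dose 3 (205 mg at t=4 h): 205·exp(−0.03151·9) = 154.385 mg/L
Dose 4 (40 mg at t=6 h): 40·exp(−0.03151·7) = 32.083 mg/L
Dose 5 (410 mg at t=8 h): 410·exp(−0.03151·5) = 350.242 mg/L
Dose 6 (315 mg at t=10 h): 315·exp(−0.03151·3) = 286.590 mg/L
Dose 7 (245 mg at t=12 h): 245·exp(−0.03151·1) = 237.401 mg/L
C(13) = 202.497 + 307.591 + 154.385 + 32.083 + 350.242 + 286.590 + 237.401 = 1570.790 mg/L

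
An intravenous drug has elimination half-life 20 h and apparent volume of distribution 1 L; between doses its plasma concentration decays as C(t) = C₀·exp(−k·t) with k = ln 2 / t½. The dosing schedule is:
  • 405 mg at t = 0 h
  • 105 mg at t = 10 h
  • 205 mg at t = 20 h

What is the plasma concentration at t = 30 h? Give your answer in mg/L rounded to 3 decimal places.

340.646 mg/L

k = ln 2 / 20 = 0.03466 per h
Dose 1 (405 mg at t=0 h): 405·exp(−0.03466·30) = 143.189 mg/L
Dose 2 (105 mg at t=10 h): 105·exp(−0.03466·20) = 52.500 mg/L
Dose 3 (205 mg at t=20 h): 205·exp(−0.03466·10) = 144.957 mg/L
C(30) = 143.189 + 52.500 + 144.957 = 340.646 mg/L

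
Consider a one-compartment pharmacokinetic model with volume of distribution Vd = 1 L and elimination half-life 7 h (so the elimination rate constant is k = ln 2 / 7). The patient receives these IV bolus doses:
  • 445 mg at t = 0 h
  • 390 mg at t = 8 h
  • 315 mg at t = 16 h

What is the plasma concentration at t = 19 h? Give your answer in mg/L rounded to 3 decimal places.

k = ln 2 / 7 = 0.09902 per h
Dose 1 (445 mg at t=0 h): 445·exp(−0.09902·19) = 67.808 mg/L
Dose 2 (390 mg at t=8 h): 390·exp(−0.09902·11) = 131.225 mg/L
Dose 3 (315 mg at t=16 h): 315·exp(−0.09902·3) = 234.044 mg/L
C(19) = 67.808 + 131.225 + 234.044 = 433.077 mg/L

433.077 mg/L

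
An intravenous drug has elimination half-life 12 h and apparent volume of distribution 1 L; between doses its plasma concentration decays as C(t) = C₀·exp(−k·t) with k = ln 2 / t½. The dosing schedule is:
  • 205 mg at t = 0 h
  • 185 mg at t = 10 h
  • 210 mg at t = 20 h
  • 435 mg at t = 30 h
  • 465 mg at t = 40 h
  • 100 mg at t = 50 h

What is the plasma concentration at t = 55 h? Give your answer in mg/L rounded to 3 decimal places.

423.183 mg/L

k = ln 2 / 12 = 0.05776 per h
Dose 1 (205 mg at t=0 h): 205·exp(−0.05776·55) = 8.551 mg/L
Dose 2 (185 mg at t=10 h): 185·exp(−0.05776·45) = 13.750 mg/L
Dose 3 (210 mg at t=20 h): 210·exp(−0.05776·35) = 27.811 mg/L
Dose 4 (435 mg at t=30 h): 435·exp(−0.05776·25) = 102.646 mg/L
Dose 5 (465 mg at t=40 h): 465·exp(−0.05776·15) = 195.508 mg/L
Dose 6 (100 mg at t=50 h): 100·exp(−0.05776·5) = 74.915 mg/L
C(55) = 8.551 + 13.750 + 27.811 + 102.646 + 195.508 + 74.915 = 423.183 mg/L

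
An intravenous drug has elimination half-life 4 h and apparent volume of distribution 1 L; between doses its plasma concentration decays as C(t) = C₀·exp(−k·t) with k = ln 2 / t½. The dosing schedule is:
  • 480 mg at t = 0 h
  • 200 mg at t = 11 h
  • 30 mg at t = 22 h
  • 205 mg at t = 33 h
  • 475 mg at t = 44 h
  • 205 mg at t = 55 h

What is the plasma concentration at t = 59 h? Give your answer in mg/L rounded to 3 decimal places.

k = ln 2 / 4 = 0.17329 per h
Dose 1 (480 mg at t=0 h): 480·exp(−0.17329·59) = 0.017 mg/L
Dose 2 (200 mg at t=11 h): 200·exp(−0.17329·48) = 0.049 mg/L
Dose 3 (30 mg at t=22 h): 30·exp(−0.17329·37) = 0.049 mg/L
Dose 4 (205 mg at t=33 h): 205·exp(−0.17329·26) = 2.265 mg/L
Dose 5 (475 mg at t=44 h): 475·exp(−0.17329·15) = 35.305 mg/L
Dose 6 (205 mg at t=55 h): 205·exp(−0.17329·4) = 102.500 mg/L
C(59) = 0.017 + 0.049 + 0.049 + 2.265 + 35.305 + 102.500 = 140.185 mg/L

140.185 mg/L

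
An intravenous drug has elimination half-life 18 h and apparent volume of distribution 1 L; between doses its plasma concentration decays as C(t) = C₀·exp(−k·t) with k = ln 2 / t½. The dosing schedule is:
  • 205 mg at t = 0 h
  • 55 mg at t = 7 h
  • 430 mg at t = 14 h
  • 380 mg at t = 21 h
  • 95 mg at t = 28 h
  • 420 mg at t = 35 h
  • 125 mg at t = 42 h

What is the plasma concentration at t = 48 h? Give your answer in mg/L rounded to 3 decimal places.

691.864 mg/L

k = ln 2 / 18 = 0.03851 per h
Dose 1 (205 mg at t=0 h): 205·exp(−0.03851·48) = 32.285 mg/L
Dose 2 (55 mg at t=7 h): 55·exp(−0.03851·41) = 11.342 mg/L
Dose 3 (430 mg at t=14 h): 430·exp(−0.03851·34) = 116.106 mg/L
Dose 4 (380 mg at t=21 h): 380·exp(−0.03851·27) = 134.350 mg/L
Dose 5 (95 mg at t=28 h): 95·exp(−0.03851·20) = 43.979 mg/L
Dose 6 (420 mg at t=35 h): 420·exp(−0.03851·13) = 254.588 mg/L
Dose 7 (125 mg at t=42 h): 125·exp(−0.03851·6) = 99.213 mg/L
C(48) = 32.285 + 11.342 + 116.106 + 134.350 + 43.979 + 254.588 + 99.213 = 691.864 mg/L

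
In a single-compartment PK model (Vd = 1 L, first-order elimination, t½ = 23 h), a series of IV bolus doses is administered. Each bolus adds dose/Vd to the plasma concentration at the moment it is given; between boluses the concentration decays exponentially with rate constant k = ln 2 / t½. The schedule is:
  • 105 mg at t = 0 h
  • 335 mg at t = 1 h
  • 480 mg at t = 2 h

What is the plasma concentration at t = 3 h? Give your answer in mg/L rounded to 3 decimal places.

877.078 mg/L

k = ln 2 / 23 = 0.03014 per h
Dose 1 (105 mg at t=0 h): 105·exp(−0.03014·3) = 95.923 mg/L
Dose 2 (335 mg at t=1 h): 335·exp(−0.03014·2) = 315.405 mg/L
Dose 3 (480 mg at t=2 h): 480·exp(−0.03014·1) = 465.750 mg/L
C(3) = 95.923 + 315.405 + 465.750 = 877.078 mg/L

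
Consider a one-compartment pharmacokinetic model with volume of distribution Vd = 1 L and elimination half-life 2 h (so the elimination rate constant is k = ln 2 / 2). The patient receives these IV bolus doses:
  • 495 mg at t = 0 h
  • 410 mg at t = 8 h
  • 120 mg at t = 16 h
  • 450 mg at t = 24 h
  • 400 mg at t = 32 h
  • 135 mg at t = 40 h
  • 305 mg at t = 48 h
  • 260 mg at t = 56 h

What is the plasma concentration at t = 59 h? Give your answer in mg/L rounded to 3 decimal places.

k = ln 2 / 2 = 0.34657 per h
Dose 1 (495 mg at t=0 h): 495·exp(−0.34657·59) = 0.000 mg/L
Dose 2 (410 mg at t=8 h): 410·exp(−0.34657·51) = 0.000 mg/L
Dose 3 (120 mg at t=16 h): 120·exp(−0.34657·43) = 0.000 mg/L
Dose 4 (450 mg at t=24 h): 450·exp(−0.34657·35) = 0.002 mg/L
Dose 5 (400 mg at t=32 h): 400·exp(−0.34657·27) = 0.035 mg/L
Dose 6 (135 mg at t=40 h): 135·exp(−0.34657·19) = 0.186 mg/L
Dose 7 (305 mg at t=48 h): 305·exp(−0.34657·11) = 6.740 mg/L
Dose 8 (260 mg at t=56 h): 260·exp(−0.34657·3) = 91.924 mg/L
C(59) = 0.000 + 0.000 + 0.000 + 0.002 + 0.035 + 0.186 + 6.740 + 91.924 = 98.887 mg/L

98.887 mg/L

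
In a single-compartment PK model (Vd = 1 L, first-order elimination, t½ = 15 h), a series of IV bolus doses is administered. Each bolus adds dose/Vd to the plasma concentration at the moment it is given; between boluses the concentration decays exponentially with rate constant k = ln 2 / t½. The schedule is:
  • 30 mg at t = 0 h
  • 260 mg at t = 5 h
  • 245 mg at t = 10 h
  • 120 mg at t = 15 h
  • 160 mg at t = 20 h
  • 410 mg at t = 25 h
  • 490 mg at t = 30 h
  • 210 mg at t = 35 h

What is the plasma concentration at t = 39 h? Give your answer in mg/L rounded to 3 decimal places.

k = ln 2 / 15 = 0.04621 per h
Dose 1 (30 mg at t=0 h): 30·exp(−0.04621·39) = 4.948 mg/L
Dose 2 (260 mg at t=5 h): 260·exp(−0.04621·34) = 54.030 mg/L
Dose 3 (245 mg at t=10 h): 245·exp(−0.04621·29) = 64.147 mg/L
Dose 4 (120 mg at t=15 h): 120·exp(−0.04621·24) = 39.585 mg/L
Dose 5 (160 mg at t=20 h): 160·exp(−0.04621·19) = 66.499 mg/L
Dose 6 (410 mg at t=25 h): 410·exp(−0.04621·14) = 214.695 mg/L
Dose 7 (490 mg at t=30 h): 490·exp(−0.04621·9) = 323.279 mg/L
Dose 8 (210 mg at t=35 h): 210·exp(−0.04621·4) = 174.560 mg/L
C(39) = 4.948 + 54.030 + 64.147 + 39.585 + 66.499 + 214.695 + 323.279 + 174.560 = 941.744 mg/L

941.744 mg/L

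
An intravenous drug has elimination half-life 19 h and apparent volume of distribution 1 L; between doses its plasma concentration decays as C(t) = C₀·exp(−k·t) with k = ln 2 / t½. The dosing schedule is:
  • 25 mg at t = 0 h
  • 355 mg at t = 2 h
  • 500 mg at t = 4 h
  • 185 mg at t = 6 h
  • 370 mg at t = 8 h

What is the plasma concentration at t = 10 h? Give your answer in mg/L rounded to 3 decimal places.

1188.052 mg/L

k = ln 2 / 19 = 0.03648 per h
Dose 1 (25 mg at t=0 h): 25·exp(−0.03648·10) = 17.358 mg/L
Dose 2 (355 mg at t=2 h): 355·exp(−0.03648·8) = 265.142 mg/L
Dose 3 (500 mg at t=4 h): 500·exp(−0.03648·6) = 401.706 mg/L
Dose 4 (185 mg at t=6 h): 185·exp(−0.03648·4) = 159.881 mg/L
Dose 5 (370 mg at t=8 h): 370·exp(−0.03648·2) = 343.965 mg/L
C(10) = 17.358 + 265.142 + 401.706 + 159.881 + 343.965 = 1188.052 mg/L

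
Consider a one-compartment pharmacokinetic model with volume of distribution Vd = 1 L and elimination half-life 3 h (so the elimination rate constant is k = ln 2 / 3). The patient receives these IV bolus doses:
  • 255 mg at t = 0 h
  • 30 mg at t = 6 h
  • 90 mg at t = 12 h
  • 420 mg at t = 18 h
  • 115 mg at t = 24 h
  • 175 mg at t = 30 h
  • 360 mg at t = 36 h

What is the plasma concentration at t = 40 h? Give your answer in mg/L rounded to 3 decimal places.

165.861 mg/L

k = ln 2 / 3 = 0.23105 per h
Dose 1 (255 mg at t=0 h): 255·exp(−0.23105·40) = 0.025 mg/L
Dose 2 (30 mg at t=6 h): 30·exp(−0.23105·34) = 0.012 mg/L
Dose 3 (90 mg at t=12 h): 90·exp(−0.23105·28) = 0.140 mg/L
Dose 4 (420 mg at t=18 h): 420·exp(−0.23105·22) = 2.604 mg/L
Dose 5 (115 mg at t=24 h): 115·exp(−0.23105·16) = 2.852 mg/L
Dose 6 (175 mg at t=30 h): 175·exp(−0.23105·10) = 17.362 mg/L
Dose 7 (360 mg at t=36 h): 360·exp(−0.23105·4) = 142.866 mg/L
C(40) = 0.025 + 0.012 + 0.140 + 2.604 + 2.852 + 17.362 + 142.866 = 165.861 mg/L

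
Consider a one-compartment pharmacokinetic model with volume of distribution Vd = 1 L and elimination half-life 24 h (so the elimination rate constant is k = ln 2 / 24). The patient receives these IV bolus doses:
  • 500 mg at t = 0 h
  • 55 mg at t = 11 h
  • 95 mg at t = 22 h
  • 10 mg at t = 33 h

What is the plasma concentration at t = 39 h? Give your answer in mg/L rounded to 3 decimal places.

k = ln 2 / 24 = 0.02888 per h
Dose 1 (500 mg at t=0 h): 500·exp(−0.02888·39) = 162.105 mg/L
Dose 2 (55 mg at t=11 h): 55·exp(−0.02888·28) = 24.500 mg/L
Dose 3 (95 mg at t=22 h): 95·exp(−0.02888·17) = 58.143 mg/L
Dose 4 (10 mg at t=33 h): 10·exp(−0.02888·6) = 8.409 mg/L
C(39) = 162.105 + 24.500 + 58.143 + 8.409 = 253.156 mg/L

253.156 mg/L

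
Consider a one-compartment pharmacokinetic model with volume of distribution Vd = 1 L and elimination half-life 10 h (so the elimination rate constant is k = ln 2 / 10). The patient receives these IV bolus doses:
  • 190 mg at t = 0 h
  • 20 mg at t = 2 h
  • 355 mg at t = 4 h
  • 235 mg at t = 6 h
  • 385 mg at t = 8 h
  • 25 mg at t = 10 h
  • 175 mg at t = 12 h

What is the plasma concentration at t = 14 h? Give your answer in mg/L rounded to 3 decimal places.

818.472 mg/L

k = ln 2 / 10 = 0.06931 per h
Dose 1 (190 mg at t=0 h): 190·exp(−0.06931·14) = 71.997 mg/L
Dose 2 (20 mg at t=2 h): 20·exp(−0.06931·12) = 8.706 mg/L
Dose 3 (355 mg at t=4 h): 355·exp(−0.06931·10) = 177.500 mg/L
Dose 4 (235 mg at t=6 h): 235·exp(−0.06931·8) = 134.972 mg/L
Dose 5 (385 mg at t=8 h): 385·exp(−0.06931·6) = 254.005 mg/L
Dose 6 (25 mg at t=10 h): 25·exp(−0.06931·4) = 18.946 mg/L
Dose 7 (175 mg at t=12 h): 175·exp(−0.06931·2) = 152.346 mg/L
C(14) = 71.997 + 8.706 + 177.500 + 134.972 + 254.005 + 18.946 + 152.346 = 818.472 mg/L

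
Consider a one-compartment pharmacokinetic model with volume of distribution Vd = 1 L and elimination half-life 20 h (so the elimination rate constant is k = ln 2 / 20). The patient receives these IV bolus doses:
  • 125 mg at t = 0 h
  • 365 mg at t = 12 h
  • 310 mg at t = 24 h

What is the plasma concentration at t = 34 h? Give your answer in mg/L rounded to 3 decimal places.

k = ln 2 / 20 = 0.03466 per h
Dose 1 (125 mg at t=0 h): 125·exp(−0.03466·34) = 38.473 mg/L
Dose 2 (365 mg at t=12 h): 365·exp(−0.03466·22) = 170.279 mg/L
Dose 3 (310 mg at t=24 h): 310·exp(−0.03466·10) = 219.203 mg/L
C(34) = 38.473 + 170.279 + 219.203 = 427.955 mg/L

427.955 mg/L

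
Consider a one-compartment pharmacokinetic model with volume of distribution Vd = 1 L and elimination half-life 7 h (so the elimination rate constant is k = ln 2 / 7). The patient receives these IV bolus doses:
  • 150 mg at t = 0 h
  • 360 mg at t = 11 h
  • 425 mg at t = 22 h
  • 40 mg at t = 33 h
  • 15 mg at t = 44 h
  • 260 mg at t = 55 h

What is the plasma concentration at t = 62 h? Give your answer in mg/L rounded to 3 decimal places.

145.514 mg/L

k = ln 2 / 7 = 0.09902 per h
Dose 1 (150 mg at t=0 h): 150·exp(−0.09902·62) = 0.323 mg/L
Dose 2 (360 mg at t=11 h): 360·exp(−0.09902·51) = 2.307 mg/L
Dose 3 (425 mg at t=22 h): 425·exp(−0.09902·40) = 8.095 mg/L
Dose 4 (40 mg at t=33 h): 40·exp(−0.09902·29) = 2.264 mg/L
Dose 5 (15 mg at t=44 h): 15·exp(−0.09902·18) = 2.524 mg/L
Dose 6 (260 mg at t=55 h): 260·exp(−0.09902·7) = 130.000 mg/L
C(62) = 0.323 + 2.307 + 8.095 + 2.264 + 2.524 + 130.000 = 145.514 mg/L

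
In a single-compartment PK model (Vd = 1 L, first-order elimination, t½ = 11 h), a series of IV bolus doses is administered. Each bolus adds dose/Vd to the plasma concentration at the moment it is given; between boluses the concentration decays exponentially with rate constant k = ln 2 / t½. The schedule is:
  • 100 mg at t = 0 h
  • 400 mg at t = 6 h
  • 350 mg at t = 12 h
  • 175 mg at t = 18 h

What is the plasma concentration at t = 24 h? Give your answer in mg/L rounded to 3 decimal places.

434.925 mg/L

k = ln 2 / 11 = 0.06301 per h
Dose 1 (100 mg at t=0 h): 100·exp(−0.06301·24) = 22.040 mg/L
Dose 2 (400 mg at t=6 h): 400·exp(−0.06301·18) = 128.666 mg/L
Dose 3 (350 mg at t=12 h): 350·exp(−0.06301·12) = 164.313 mg/L
Dose 4 (175 mg at t=18 h): 175·exp(−0.06301·6) = 119.906 mg/L
C(24) = 22.040 + 128.666 + 164.313 + 119.906 = 434.925 mg/L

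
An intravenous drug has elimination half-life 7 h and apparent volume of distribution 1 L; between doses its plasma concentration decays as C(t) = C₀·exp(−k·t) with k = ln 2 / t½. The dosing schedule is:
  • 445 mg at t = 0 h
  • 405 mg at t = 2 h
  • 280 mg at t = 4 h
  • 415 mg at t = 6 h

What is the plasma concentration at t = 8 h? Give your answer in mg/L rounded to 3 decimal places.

953.967 mg/L

k = ln 2 / 7 = 0.09902 per h
Dose 1 (445 mg at t=0 h): 445·exp(−0.09902·8) = 201.524 mg/L
Dose 2 (405 mg at t=2 h): 405·exp(−0.09902·6) = 223.578 mg/L
Dose 3 (280 mg at t=4 h): 280·exp(−0.09902·4) = 188.426 mg/L
Dose 4 (415 mg at t=6 h): 415·exp(−0.09902·2) = 340.439 mg/L
C(8) = 201.524 + 223.578 + 188.426 + 340.439 = 953.967 mg/L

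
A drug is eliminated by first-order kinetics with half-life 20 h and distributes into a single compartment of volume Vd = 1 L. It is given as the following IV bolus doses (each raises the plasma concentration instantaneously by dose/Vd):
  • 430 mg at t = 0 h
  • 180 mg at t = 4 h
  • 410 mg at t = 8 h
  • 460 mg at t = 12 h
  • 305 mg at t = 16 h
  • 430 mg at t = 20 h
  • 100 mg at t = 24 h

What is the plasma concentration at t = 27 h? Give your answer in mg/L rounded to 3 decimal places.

k = ln 2 / 20 = 0.03466 per h
Dose 1 (430 mg at t=0 h): 430·exp(−0.03466·27) = 168.686 mg/L
Dose 2 (180 mg at t=4 h): 180·exp(−0.03466·23) = 81.113 mg/L
Dose 3 (410 mg at t=8 h): 410·exp(−0.03466·19) = 212.229 mg/L
Dose 4 (460 mg at t=12 h): 460·exp(−0.03466·15) = 273.518 mg/L
Dose 5 (305 mg at t=16 h): 305·exp(−0.03466·11) = 208.321 mg/L
Dose 6 (430 mg at t=20 h): 430·exp(−0.03466·7) = 337.371 mg/L
Dose 7 (100 mg at t=24 h): 100·exp(−0.03466·3) = 90.125 mg/L
C(27) = 168.686 + 81.113 + 212.229 + 273.518 + 208.321 + 337.371 + 90.125 = 1371.362 mg/L

1371.362 mg/L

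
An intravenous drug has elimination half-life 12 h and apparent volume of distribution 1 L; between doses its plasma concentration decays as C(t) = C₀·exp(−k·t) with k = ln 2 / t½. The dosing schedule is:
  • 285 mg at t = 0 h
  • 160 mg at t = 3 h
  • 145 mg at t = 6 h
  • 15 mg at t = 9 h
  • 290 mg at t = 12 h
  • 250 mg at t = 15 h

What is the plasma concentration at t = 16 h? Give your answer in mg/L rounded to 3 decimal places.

k = ln 2 / 12 = 0.05776 per h
Dose 1 (285 mg at t=0 h): 285·exp(−0.05776·16) = 113.102 mg/L
Dose 2 (160 mg at t=3 h): 160·exp(−0.05776·13) = 75.510 mg/L
Dose 3 (145 mg at t=6 h): 145·exp(−0.05776·10) = 81.378 mg/L
Dose 4 (15 mg at t=9 h): 15·exp(−0.05776·7) = 10.011 mg/L
Dose 5 (290 mg at t=12 h): 290·exp(−0.05776·4) = 230.173 mg/L
Dose 6 (250 mg at t=15 h): 250·exp(−0.05776·1) = 235.969 mg/L
C(16) = 113.102 + 75.510 + 81.378 + 10.011 + 230.173 + 235.969 = 746.144 mg/L

746.144 mg/L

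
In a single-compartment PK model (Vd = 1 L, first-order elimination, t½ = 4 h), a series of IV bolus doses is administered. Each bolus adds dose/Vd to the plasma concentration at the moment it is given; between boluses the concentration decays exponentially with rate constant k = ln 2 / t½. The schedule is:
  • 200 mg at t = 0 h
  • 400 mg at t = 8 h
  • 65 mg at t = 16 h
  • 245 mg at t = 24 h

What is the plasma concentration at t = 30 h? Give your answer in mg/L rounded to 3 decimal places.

k = ln 2 / 4 = 0.17329 per h
Dose 1 (200 mg at t=0 h): 200·exp(−0.17329·30) = 1.105 mg/L
Dose 2 (400 mg at t=8 h): 400·exp(−0.17329·22) = 8.839 mg/L
Dose 3 (65 mg at t=16 h): 65·exp(−0.17329·14) = 5.745 mg/L
Dose 4 (245 mg at t=24 h): 245·exp(−0.17329·6) = 86.621 mg/L
C(30) = 1.105 + 8.839 + 5.745 + 86.621 = 102.310 mg/L

102.310 mg/L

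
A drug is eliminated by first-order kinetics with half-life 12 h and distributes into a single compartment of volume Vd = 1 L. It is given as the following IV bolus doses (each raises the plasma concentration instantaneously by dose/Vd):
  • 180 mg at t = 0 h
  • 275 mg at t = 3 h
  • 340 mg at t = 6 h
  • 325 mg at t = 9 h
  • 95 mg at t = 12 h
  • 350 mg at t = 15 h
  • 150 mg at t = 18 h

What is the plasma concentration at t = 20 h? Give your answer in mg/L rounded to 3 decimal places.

k = ln 2 / 12 = 0.05776 per h
Dose 1 (180 mg at t=0 h): 180·exp(−0.05776·20) = 56.696 mg/L
Dose 2 (275 mg at t=3 h): 275·exp(−0.05776·17) = 103.009 mg/L
Dose 3 (340 mg at t=6 h): 340·exp(−0.05776·14) = 151.453 mg/L
Dose 4 (325 mg at t=9 h): 325·exp(−0.05776·11) = 172.163 mg/L
Dose 5 (95 mg at t=12 h): 95·exp(−0.05776·8) = 59.846 mg/L
Dose 6 (350 mg at t=15 h): 350·exp(−0.05776·5) = 262.204 mg/L
Dose 7 (150 mg at t=18 h): 150·exp(−0.05776·2) = 133.635 mg/L
C(20) = 56.696 + 103.009 + 151.453 + 172.163 + 59.846 + 262.204 + 133.635 = 939.005 mg/L

939.005 mg/L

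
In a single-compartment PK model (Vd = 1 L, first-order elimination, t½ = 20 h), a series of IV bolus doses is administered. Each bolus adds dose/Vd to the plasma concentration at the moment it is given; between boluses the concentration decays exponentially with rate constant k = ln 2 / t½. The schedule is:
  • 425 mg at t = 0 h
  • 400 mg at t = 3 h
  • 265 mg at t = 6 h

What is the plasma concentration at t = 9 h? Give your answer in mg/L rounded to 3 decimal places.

k = ln 2 / 20 = 0.03466 per h
Dose 1 (425 mg at t=0 h): 425·exp(−0.03466·9) = 311.118 mg/L
Dose 2 (400 mg at t=3 h): 400·exp(−0.03466·6) = 324.901 mg/L
Dose 3 (265 mg at t=6 h): 265·exp(−0.03466·3) = 238.831 mg/L
C(9) = 311.118 + 324.901 + 238.831 = 874.851 mg/L

874.851 mg/L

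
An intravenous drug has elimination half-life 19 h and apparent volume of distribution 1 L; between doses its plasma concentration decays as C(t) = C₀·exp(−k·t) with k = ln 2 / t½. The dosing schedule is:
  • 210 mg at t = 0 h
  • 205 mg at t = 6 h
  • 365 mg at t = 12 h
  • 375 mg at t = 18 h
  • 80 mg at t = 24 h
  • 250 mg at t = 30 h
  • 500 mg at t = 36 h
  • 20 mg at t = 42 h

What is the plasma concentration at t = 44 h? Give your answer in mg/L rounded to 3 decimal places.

932.863 mg/L

k = ln 2 / 19 = 0.03648 per h
Dose 1 (210 mg at t=0 h): 210·exp(−0.03648·44) = 42.179 mg/L
Dose 2 (205 mg at t=6 h): 205·exp(−0.03648·38) = 51.250 mg/L
Dose 3 (365 mg at t=12 h): 365·exp(−0.03648·32) = 113.578 mg/L
Dose 4 (375 mg at t=18 h): 375·exp(−0.03648·26) = 145.243 mg/L
Dose 5 (80 mg at t=24 h): 80·exp(−0.03648·20) = 38.567 mg/L
Dose 6 (250 mg at t=30 h): 250·exp(−0.03648·14) = 150.013 mg/L
Dose 7 (500 mg at t=36 h): 500·exp(−0.03648·8) = 373.440 mg/L
Dose 8 (20 mg at t=42 h): 20·exp(−0.03648·2) = 18.593 mg/L
C(44) = 42.179 + 51.250 + 113.578 + 145.243 + 38.567 + 150.013 + 373.440 + 18.593 = 932.863 mg/L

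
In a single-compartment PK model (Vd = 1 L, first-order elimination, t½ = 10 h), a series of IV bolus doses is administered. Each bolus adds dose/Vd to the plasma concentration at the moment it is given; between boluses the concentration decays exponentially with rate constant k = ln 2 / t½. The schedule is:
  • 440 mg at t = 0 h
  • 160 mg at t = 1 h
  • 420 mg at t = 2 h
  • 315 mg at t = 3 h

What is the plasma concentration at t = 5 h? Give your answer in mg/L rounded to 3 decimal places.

1047.754 mg/L

k = ln 2 / 10 = 0.06931 per h
Dose 1 (440 mg at t=0 h): 440·exp(−0.06931·5) = 311.127 mg/L
Dose 2 (160 mg at t=1 h): 160·exp(−0.06931·4) = 121.257 mg/L
Dose 3 (420 mg at t=2 h): 420·exp(−0.06931·3) = 341.146 mg/L
Dose 4 (315 mg at t=3 h): 315·exp(−0.06931·2) = 274.223 mg/L
C(5) = 311.127 + 121.257 + 341.146 + 274.223 = 1047.754 mg/L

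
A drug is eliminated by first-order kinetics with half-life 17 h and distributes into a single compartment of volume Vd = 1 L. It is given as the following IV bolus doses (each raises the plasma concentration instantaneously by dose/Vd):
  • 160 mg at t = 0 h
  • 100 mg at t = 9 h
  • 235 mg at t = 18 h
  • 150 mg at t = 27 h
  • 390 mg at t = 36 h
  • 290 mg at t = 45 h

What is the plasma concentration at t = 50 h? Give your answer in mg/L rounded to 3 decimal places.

618.979 mg/L

k = ln 2 / 17 = 0.04077 per h
Dose 1 (160 mg at t=0 h): 160·exp(−0.04077·50) = 20.832 mg/L
Dose 2 (100 mg at t=9 h): 100·exp(−0.04077·41) = 18.793 mg/L
Dose 3 (235 mg at t=18 h): 235·exp(−0.04077·32) = 63.742 mg/L
Dose 4 (150 mg at t=27 h): 150·exp(−0.04077·23) = 58.724 mg/L
Dose 5 (390 mg at t=36 h): 390·exp(−0.04077·14) = 220.373 mg/L
Dose 6 (290 mg at t=45 h): 290·exp(−0.04077·5) = 236.516 mg/L
C(50) = 20.832 + 18.793 + 63.742 + 58.724 + 220.373 + 236.516 = 618.979 mg/L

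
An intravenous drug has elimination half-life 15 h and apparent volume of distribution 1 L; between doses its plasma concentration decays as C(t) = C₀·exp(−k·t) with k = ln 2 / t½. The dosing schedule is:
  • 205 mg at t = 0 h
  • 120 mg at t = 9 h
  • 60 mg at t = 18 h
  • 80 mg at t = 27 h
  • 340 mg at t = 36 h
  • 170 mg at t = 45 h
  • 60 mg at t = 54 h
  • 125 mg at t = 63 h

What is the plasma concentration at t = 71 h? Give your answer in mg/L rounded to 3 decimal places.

262.514 mg/L

k = ln 2 / 15 = 0.04621 per h
Dose 1 (205 mg at t=0 h): 205·exp(−0.04621·71) = 7.707 mg/L
Dose 2 (120 mg at t=9 h): 120·exp(−0.04621·62) = 6.838 mg/L
Dose 3 (60 mg at t=18 h): 60·exp(−0.04621·53) = 5.182 mg/L
Dose 4 (80 mg at t=27 h): 80·exp(−0.04621·44) = 10.473 mg/L
Dose 5 (340 mg at t=36 h): 340·exp(−0.04621·35) = 67.465 mg/L
Dose 6 (170 mg at t=45 h): 170·exp(−0.04621·26) = 51.129 mg/L
Dose 7 (60 mg at t=54 h): 60·exp(−0.04621·17) = 27.352 mg/L
Dose 8 (125 mg at t=63 h): 125·exp(−0.04621·8) = 86.370 mg/L
C(71) = 7.707 + 6.838 + 5.182 + 10.473 + 67.465 + 51.129 + 27.352 + 86.370 = 262.514 mg/L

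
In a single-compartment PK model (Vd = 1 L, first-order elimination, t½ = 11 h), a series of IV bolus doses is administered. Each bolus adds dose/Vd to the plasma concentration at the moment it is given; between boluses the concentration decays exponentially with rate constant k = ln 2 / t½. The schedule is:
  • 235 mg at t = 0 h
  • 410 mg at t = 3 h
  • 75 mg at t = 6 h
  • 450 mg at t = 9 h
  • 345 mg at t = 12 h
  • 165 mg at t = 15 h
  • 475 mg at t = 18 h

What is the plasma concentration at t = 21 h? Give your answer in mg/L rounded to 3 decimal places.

k = ln 2 / 11 = 0.06301 per h
Dose 1 (235 mg at t=0 h): 235·exp(−0.06301·21) = 62.571 mg/L
Dose 2 (410 mg at t=3 h): 410·exp(−0.06301·18) = 131.883 mg/L
Dose 3 (75 mg at t=6 h): 75·exp(−0.06301·15) = 29.145 mg/L
Dose 4 (450 mg at t=9 h): 450·exp(−0.06301·12) = 211.259 mg/L
Dose 5 (345 mg at t=12 h): 345·exp(−0.06301·9) = 195.669 mg/L
Dose 6 (165 mg at t=15 h): 165·exp(−0.06301·6) = 113.054 mg/L
Dose 7 (475 mg at t=18 h): 475·exp(−0.06301·3) = 393.183 mg/L
C(21) = 62.571 + 131.883 + 29.145 + 211.259 + 195.669 + 113.054 + 393.183 = 1136.765 mg/L

1136.765 mg/L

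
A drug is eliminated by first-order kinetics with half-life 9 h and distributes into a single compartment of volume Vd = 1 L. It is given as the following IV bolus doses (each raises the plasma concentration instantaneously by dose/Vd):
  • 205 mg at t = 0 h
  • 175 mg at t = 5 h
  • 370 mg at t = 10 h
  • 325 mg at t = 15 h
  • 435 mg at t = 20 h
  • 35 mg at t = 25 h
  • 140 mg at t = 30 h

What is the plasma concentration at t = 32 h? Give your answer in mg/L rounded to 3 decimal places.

508.098 mg/L

k = ln 2 / 9 = 0.07702 per h
Dose 1 (205 mg at t=0 h): 205·exp(−0.07702·32) = 17.435 mg/L
Dose 2 (175 mg at t=5 h): 175·exp(−0.07702·27) = 21.875 mg/L
Dose 3 (370 mg at t=10 h): 370·exp(−0.07702·22) = 67.975 mg/L
Dose 4 (325 mg at t=15 h): 325·exp(−0.07702·17) = 87.755 mg/L
Dose 5 (435 mg at t=20 h): 435·exp(−0.07702·12) = 172.630 mg/L
Dose 6 (35 mg at t=25 h): 35·exp(−0.07702·7) = 20.414 mg/L
Dose 7 (140 mg at t=30 h): 140·exp(−0.07702·2) = 120.014 mg/L
C(32) = 17.435 + 21.875 + 67.975 + 87.755 + 172.630 + 20.414 + 120.014 = 508.098 mg/L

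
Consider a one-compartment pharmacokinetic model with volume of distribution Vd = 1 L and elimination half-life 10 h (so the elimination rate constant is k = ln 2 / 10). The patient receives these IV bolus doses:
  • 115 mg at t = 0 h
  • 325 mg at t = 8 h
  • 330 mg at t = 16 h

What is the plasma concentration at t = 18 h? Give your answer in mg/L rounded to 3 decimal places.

k = ln 2 / 10 = 0.06931 per h
Dose 1 (115 mg at t=0 h): 115·exp(−0.06931·18) = 33.025 mg/L
Dose 2 (325 mg at t=8 h): 325·exp(−0.06931·10) = 162.500 mg/L
Dose 3 (330 mg at t=16 h): 330·exp(−0.06931·2) = 287.282 mg/L
C(18) = 33.025 + 162.500 + 287.282 = 482.807 mg/L

482.807 mg/L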